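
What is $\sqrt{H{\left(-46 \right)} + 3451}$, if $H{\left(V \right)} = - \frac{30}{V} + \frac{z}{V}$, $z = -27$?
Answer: $\frac{\sqrt{7304938}}{46} \approx 58.756$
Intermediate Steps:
$H{\left(V \right)} = - \frac{57}{V}$ ($H{\left(V \right)} = - \frac{30}{V} - \frac{27}{V} = - \frac{57}{V}$)
$\sqrt{H{\left(-46 \right)} + 3451} = \sqrt{- \frac{57}{-46} + 3451} = \sqrt{\left(-57\right) \left(- \frac{1}{46}\right) + 3451} = \sqrt{\frac{57}{46} + 3451} = \sqrt{\frac{158803}{46}} = \frac{\sqrt{7304938}}{46}$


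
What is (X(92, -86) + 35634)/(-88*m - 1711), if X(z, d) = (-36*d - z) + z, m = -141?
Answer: 38730/10697 ≈ 3.6206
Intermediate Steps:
X(z, d) = -36*d (X(z, d) = (-z - 36*d) + z = -36*d)
(X(92, -86) + 35634)/(-88*m - 1711) = (-36*(-86) + 35634)/(-88*(-141) - 1711) = (3096 + 35634)/(12408 - 1711) = 38730/10697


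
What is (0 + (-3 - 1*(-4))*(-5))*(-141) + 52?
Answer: 757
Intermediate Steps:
(0 + (-3 - 1*(-4))*(-5))*(-141) + 52 = (0 + (-3 + 4)*(-5))*(-141) + 52 = (0 + 1*(-5))*(-141) + 52 = (0 - 5)*(-141) + 52 = -5*(-141) + 52 = 705 + 52 = 757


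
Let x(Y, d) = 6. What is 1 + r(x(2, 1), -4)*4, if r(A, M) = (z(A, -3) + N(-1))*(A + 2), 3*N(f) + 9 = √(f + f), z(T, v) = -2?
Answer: -159 + 32*I*√2/3 ≈ -159.0 + 15.085*I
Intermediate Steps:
N(f) = -3 + √2*√f/3 (N(f) = -3 + √(f + f)/3 = -3 + √(2*f)/3 = -3 + (√2*√f)/3 = -3 + √2*√f/3)
r(A, M) = (-5 + I*√2/3)*(2 + A) (r(A, M) = (-2 + (-3 + √2*√(-1)/3))*(A + 2) = (-2 + (-3 + √2*I/3))*(2 + A) = (-2 + (-3 + I*√2/3))*(2 + A) = (-5 + I*√2/3)*(2 + A))
1 + r(x(2, 1), -4)*4 = 1 + (-10 - 5*6 + 2*I*√2/3 + (⅓)*I*6*√2)*4 = 1 + (-10 - 30 + 2*I*√2/3 + 2*I*√2)*4 = 1 + (-40 + 8*I*√2/3)*4 = 1 + (-160 + 32*I*√2/3) = -159 + 32*I*√2/3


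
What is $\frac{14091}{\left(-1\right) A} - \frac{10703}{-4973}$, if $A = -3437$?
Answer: $\frac{15265822}{2441743} \approx 6.252$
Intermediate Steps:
$\frac{14091}{\left(-1\right) A} - \frac{10703}{-4973} = \frac{14091}{\left(-1\right) \left(-3437\right)} - \frac{10703}{-4973} = \frac{14091}{3437} - - \frac{10703}{4973} = 14091 \cdot \frac{1}{3437} + \frac{10703}{4973} = \frac{2013}{491} + \frac{10703}{4973} = \frac{15265822}{2441743}$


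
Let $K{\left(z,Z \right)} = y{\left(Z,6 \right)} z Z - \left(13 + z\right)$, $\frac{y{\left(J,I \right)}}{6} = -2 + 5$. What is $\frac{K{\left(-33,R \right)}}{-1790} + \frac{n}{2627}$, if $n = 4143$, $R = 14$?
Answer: $\frac{14604781}{2351165} \approx 6.2117$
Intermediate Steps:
$y{\left(J,I \right)} = 18$ ($y{\left(J,I \right)} = 6 \left(-2 + 5\right) = 6 \cdot 3 = 18$)
$K{\left(z,Z \right)} = -13 - z + 18 Z z$ ($K{\left(z,Z \right)} = 18 z Z - \left(13 + z\right) = 18 Z z - \left(13 + z\right) = -13 - z + 18 Z z$)
$\frac{K{\left(-33,R \right)}}{-1790} + \frac{n}{2627} = \frac{-13 - -33 + 18 \cdot 14 \left(-33\right)}{-1790} + \frac{4143}{2627} = \left(-13 + 33 - 8316\right) \left(- \frac{1}{1790}\right) + 4143 \cdot \frac{1}{2627} = \left(-8296\right) \left(- \frac{1}{1790}\right) + \frac{4143}{2627} = \frac{4148}{895} + \frac{4143}{2627} = \frac{14604781}{2351165}$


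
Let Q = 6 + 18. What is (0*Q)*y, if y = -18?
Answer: 0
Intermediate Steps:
Q = 24
(0*Q)*y = (0*24)*(-18) = 0*(-18) = 0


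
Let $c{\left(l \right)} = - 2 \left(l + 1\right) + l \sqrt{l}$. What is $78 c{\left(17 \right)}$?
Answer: $-2808 + 1326 \sqrt{17} \approx 2659.2$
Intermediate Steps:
$c{\left(l \right)} = -2 + l^{\frac{3}{2}} - 2 l$ ($c{\left(l \right)} = - 2 \left(1 + l\right) + l^{\frac{3}{2}} = \left(-2 - 2 l\right) + l^{\frac{3}{2}} = -2 + l^{\frac{3}{2}} - 2 l$)
$78 c{\left(17 \right)} = 78 \left(-2 + 17^{\frac{3}{2}} - 34\right) = 78 \left(-2 + 17 \sqrt{17} - 34\right) = 78 \left(-36 + 17 \sqrt{17}\right) = -2808 + 1326 \sqrt{17}$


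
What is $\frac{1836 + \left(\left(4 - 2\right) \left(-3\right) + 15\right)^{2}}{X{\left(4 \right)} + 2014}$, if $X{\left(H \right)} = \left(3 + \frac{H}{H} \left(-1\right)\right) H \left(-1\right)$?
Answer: $\frac{1917}{2006} \approx 0.95563$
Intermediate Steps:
$X{\left(H \right)} = - 2 H$ ($X{\left(H \right)} = \left(3 + 1 \left(-1\right)\right) H \left(-1\right) = \left(3 - 1\right) H \left(-1\right) = 2 H \left(-1\right) = - 2 H$)
$\frac{1836 + \left(\left(4 - 2\right) \left(-3\right) + 15\right)^{2}}{X{\left(4 \right)} + 2014} = \frac{1836 + \left(\left(4 - 2\right) \left(-3\right) + 15\right)^{2}}{\left(-2\right) 4 + 2014} = \frac{1836 + \left(2 \left(-3\right) + 15\right)^{2}}{-8 + 2014} = \frac{1836 + \left(-6 + 15\right)^{2}}{2006} = \left(1836 + 9^{2}\right) \frac{1}{2006} = \left(1836 + 81\right) \frac{1}{2006} = 1917 \cdot \frac{1}{2006} = \frac{1917}{2006}$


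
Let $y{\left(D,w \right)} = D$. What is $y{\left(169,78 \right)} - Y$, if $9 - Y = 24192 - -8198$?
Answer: $32550$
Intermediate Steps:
$Y = -32381$ ($Y = 9 - \left(24192 - -8198\right) = 9 - \left(24192 + 8198\right) = 9 - 32390 = -32381$)
$y{\left(169,78 \right)} - Y = 169 - -32381 = 169 + 32381 = 32550$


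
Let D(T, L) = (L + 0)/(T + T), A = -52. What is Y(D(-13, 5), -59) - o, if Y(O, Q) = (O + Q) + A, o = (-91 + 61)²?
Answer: -26291/26 ≈ -1011.2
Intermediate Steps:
o = 900 (o = (-30)² = 900)
D(T, L) = L/(2*T) (D(T, L) = L/((2*T)) = L*(1/(2*T)) = L/(2*T))
Y(O, Q) = -52 + O + Q (Y(O, Q) = (O + Q) - 52 = -52 + O + Q)
Y(D(-13, 5), -59) - o = (-52 + (½)*5/(-13) - 59) - 1*900 = (-52 + (½)*5*(-1/13) - 59) - 900 = (-52 - 5/26 - 59) - 900 = -2891/26 - 900 = -26291/26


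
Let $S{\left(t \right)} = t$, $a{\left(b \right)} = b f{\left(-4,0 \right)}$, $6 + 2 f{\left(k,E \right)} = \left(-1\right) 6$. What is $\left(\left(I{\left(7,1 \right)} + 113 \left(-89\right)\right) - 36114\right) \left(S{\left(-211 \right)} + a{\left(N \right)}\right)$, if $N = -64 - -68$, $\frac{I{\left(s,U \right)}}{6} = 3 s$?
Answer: $10820575$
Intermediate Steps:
$I{\left(s,U \right)} = 18 s$ ($I{\left(s,U \right)} = 6 \cdot 3 s = 18 s$)
$N = 4$ ($N = -64 + 68 = 4$)
$f{\left(k,E \right)} = -6$ ($f{\left(k,E \right)} = -3 + \frac{\left(-1\right) 6}{2} = -3 + \frac{1}{2} \left(-6\right) = -3 - 3 = -6$)
$a{\left(b \right)} = - 6 b$ ($a{\left(b \right)} = b \left(-6\right) = - 6 b$)
$\left(\left(I{\left(7,1 \right)} + 113 \left(-89\right)\right) - 36114\right) \left(S{\left(-211 \right)} + a{\left(N \right)}\right) = \left(\left(18 \cdot 7 + 113 \left(-89\right)\right) - 36114\right) \left(-211 - 24\right) = \left(\left(126 - 10057\right) - 36114\right) \left(-211 - 24\right) = \left(-9931 - 36114\right) \left(-235\right) = \left(-46045\right) \left(-235\right) = 10820575$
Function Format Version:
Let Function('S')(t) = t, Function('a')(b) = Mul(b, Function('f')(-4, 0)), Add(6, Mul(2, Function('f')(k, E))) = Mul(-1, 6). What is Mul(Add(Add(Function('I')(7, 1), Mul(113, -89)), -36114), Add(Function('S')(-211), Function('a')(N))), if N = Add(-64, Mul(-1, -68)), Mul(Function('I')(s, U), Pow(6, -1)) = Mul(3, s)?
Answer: 10820575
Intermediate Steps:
Function('I')(s, U) = Mul(18, s) (Function('I')(s, U) = Mul(6, Mul(3, s)) = Mul(18, s))
N = 4 (N = Add(-64, 68) = 4)
Function('f')(k, E) = -6 (Function('f')(k, E) = Add(-3, Mul(Rational(1, 2), Mul(-1, 6))) = Add(-3, Mul(Rational(1, 2), -6)) = Add(-3, -3) = -6)
Function('a')(b) = Mul(-6, b) (Function('a')(b) = Mul(b, -6) = Mul(-6, b))
Mul(Add(Add(Function('I')(7, 1), Mul(113, -89)), -36114), Add(Function('S')(-211), Function('a')(N))) = Mul(Add(Add(Mul(18, 7), Mul(113, -89)), -36114), Add(-211, Mul(-6, 4))) = Mul(Add(Add(126, -10057), -36114), Add(-211, -24)) = Mul(Add(-9931, -36114), -235) = Mul(-46045, -235) = 10820575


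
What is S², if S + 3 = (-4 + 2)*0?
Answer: 9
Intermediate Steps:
S = -3 (S = -3 + (-4 + 2)*0 = -3 - 2*0 = -3 + 0 = -3)
S² = (-3)² = 9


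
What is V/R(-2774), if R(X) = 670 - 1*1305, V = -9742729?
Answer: 9742729/635 ≈ 15343.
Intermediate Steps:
R(X) = -635 (R(X) = 670 - 1305 = -635)
V/R(-2774) = -9742729/(-635) = -9742729*(-1/635) = 9742729/635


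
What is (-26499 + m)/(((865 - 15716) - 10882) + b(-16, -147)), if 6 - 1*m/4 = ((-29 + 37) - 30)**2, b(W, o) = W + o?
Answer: 28411/25896 ≈ 1.0971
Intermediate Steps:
m = -1912 (m = 24 - 4*((-29 + 37) - 30)**2 = 24 - 4*(8 - 30)**2 = 24 - 4*(-22)**2 = 24 - 4*484 = 24 - 1936 = -1912)
(-26499 + m)/(((865 - 15716) - 10882) + b(-16, -147)) = (-26499 - 1912)/(((865 - 15716) - 10882) + (-16 - 147)) = -28411/((-14851 - 10882) - 163) = -28411/(-25733 - 163) = -28411/(-25896) = -28411*(-1/25896) = 28411/25896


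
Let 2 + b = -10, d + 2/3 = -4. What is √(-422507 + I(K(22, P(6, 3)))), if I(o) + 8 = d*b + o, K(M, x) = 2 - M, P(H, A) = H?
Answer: I*√422479 ≈ 649.98*I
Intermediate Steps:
d = -14/3 (d = -⅔ - 4 = -14/3 ≈ -4.6667)
b = -12 (b = -2 - 10 = -12)
I(o) = 48 + o (I(o) = -8 + (-14/3*(-12) + o) = -8 + (56 + o) = 48 + o)
√(-422507 + I(K(22, P(6, 3)))) = √(-422507 + (48 + (2 - 1*22))) = √(-422507 + (48 + (2 - 22))) = √(-422507 + (48 - 20)) = √(-422507 + 28) = √(-422479) = I*√422479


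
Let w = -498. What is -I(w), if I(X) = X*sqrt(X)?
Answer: 498*I*sqrt(498) ≈ 11113.0*I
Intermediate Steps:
I(X) = X**(3/2)
-I(w) = -(-498)**(3/2) = -(-498)*I*sqrt(498) = 498*I*sqrt(498)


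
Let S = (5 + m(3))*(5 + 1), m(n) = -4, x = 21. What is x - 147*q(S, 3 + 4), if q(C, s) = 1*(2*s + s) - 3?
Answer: -2625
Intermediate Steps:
S = 6 (S = (5 - 4)*(5 + 1) = 1*6 = 6)
q(C, s) = -3 + 3*s (q(C, s) = 1*(3*s) - 3 = 3*s - 3 = -3 + 3*s)
x - 147*q(S, 3 + 4) = 21 - 147*(-3 + 3*(3 + 4)) = 21 - 147*(-3 + 3*7) = 21 - 147*(-3 + 21) = 21 - 147*18 = 21 - 2646 = -2625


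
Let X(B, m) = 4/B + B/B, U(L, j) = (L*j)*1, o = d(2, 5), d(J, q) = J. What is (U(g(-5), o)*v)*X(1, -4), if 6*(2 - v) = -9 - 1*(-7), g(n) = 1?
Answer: 70/3 ≈ 23.333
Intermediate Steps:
o = 2
v = 7/3 (v = 2 - (-9 - 1*(-7))/6 = 2 - (-9 + 7)/6 = 2 - ⅙*(-2) = 2 + ⅓ = 7/3 ≈ 2.3333)
U(L, j) = L*j
X(B, m) = 1 + 4/B (X(B, m) = 4/B + 1 = 1 + 4/B)
(U(g(-5), o)*v)*X(1, -4) = ((1*2)*(7/3))*((4 + 1)/1) = (2*(7/3))*(1*5) = (14/3)*5 = 70/3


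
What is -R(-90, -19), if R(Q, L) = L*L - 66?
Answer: -295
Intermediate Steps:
R(Q, L) = -66 + L**2 (R(Q, L) = L**2 - 66 = -66 + L**2)
-R(-90, -19) = -(-66 + (-19)**2) = -(-66 + 361) = -1*295 = -295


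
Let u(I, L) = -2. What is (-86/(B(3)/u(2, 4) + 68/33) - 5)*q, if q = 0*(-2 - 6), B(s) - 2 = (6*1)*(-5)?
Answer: 0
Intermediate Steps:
B(s) = -28 (B(s) = 2 + (6*1)*(-5) = 2 + 6*(-5) = 2 - 30 = -28)
q = 0 (q = 0*(-8) = 0)
(-86/(B(3)/u(2, 4) + 68/33) - 5)*q = (-86/(-28/(-2) + 68/33) - 5)*0 = (-86/(-28*(-½) + 68*(1/33)) - 5)*0 = (-86/(14 + 68/33) - 5)*0 = (-86/530/33 - 5)*0 = (-86*33/530 - 5)*0 = (-1419/265 - 5)*0 = -2744/265*0 = 0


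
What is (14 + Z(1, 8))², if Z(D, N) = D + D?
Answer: 256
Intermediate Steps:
Z(D, N) = 2*D
(14 + Z(1, 8))² = (14 + 2*1)² = (14 + 2)² = 16² = 256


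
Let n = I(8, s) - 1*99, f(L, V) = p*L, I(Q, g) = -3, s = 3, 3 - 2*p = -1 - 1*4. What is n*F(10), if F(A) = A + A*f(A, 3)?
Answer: -41820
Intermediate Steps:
p = 4 (p = 3/2 - (-1 - 1*4)/2 = 3/2 - (-1 - 4)/2 = 3/2 - ½*(-5) = 3/2 + 5/2 = 4)
f(L, V) = 4*L
F(A) = A + 4*A² (F(A) = A + A*(4*A) = A + 4*A²)
n = -102 (n = -3 - 1*99 = -3 - 99 = -102)
n*F(10) = -1020*(1 + 4*10) = -1020*(1 + 40) = -1020*41 = -102*410 = -41820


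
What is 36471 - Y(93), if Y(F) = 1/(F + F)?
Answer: 6783605/186 ≈ 36471.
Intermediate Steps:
Y(F) = 1/(2*F)
36471 - Y(93) = 36471 - 1/(2*93) = 36471 - 1*1/186 = 36471 - 1/186 = 6783605/186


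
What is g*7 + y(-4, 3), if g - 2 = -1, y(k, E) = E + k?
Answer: 6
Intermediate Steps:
g = 1 (g = 2 - 1 = 1)
g*7 + y(-4, 3) = 1*7 + (3 - 4) = 7 - 1 = 6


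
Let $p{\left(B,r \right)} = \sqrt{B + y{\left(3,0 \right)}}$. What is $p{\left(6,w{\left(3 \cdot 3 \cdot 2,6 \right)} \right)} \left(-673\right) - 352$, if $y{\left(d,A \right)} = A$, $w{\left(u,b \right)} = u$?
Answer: $-352 - 673 \sqrt{6} \approx -2000.5$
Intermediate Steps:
$p{\left(B,r \right)} = \sqrt{B}$ ($p{\left(B,r \right)} = \sqrt{B + 0} = \sqrt{B}$)
$p{\left(6,w{\left(3 \cdot 3 \cdot 2,6 \right)} \right)} \left(-673\right) - 352 = \sqrt{6} \left(-673\right) - 352 = - 673 \sqrt{6} - 352 = -352 - 673 \sqrt{6}$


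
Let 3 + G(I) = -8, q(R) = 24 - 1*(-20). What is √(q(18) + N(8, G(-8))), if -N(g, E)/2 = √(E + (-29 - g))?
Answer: 2*√(11 - 2*I*√3) ≈ 6.7131 - 1.032*I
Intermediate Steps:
q(R) = 44 (q(R) = 24 + 20 = 44)
G(I) = -11 (G(I) = -3 - 8 = -11)
N(g, E) = -2*√(-29 + E - g) (N(g, E) = -2*√(E + (-29 - g)) = -2*√(-29 + E - g))
√(q(18) + N(8, G(-8))) = √(44 - 2*√(-29 - 11 - 1*8)) = √(44 - 2*√(-29 - 11 - 8)) = √(44 - 8*I*√3)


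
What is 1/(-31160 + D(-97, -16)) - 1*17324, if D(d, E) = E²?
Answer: -535380897/30904 ≈ -17324.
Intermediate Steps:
1/(-31160 + D(-97, -16)) - 1*17324 = 1/(-31160 + (-16)²) - 1*17324 = 1/(-31160 + 256) - 17324 = 1/(-30904) - 17324 = -1/30904 - 17324 = -535380897/30904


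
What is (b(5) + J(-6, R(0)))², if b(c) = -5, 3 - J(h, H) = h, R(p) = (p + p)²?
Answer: 16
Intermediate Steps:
R(p) = 4*p² (R(p) = (2*p)² = 4*p²)
J(h, H) = 3 - h
(b(5) + J(-6, R(0)))² = (-5 + (3 - 1*(-6)))² = (-5 + (3 + 6))² = (-5 + 9)² = 4² = 16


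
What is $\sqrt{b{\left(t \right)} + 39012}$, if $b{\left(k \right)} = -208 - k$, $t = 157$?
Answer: $\sqrt{38647} \approx 196.59$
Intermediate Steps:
$\sqrt{b{\left(t \right)} + 39012} = \sqrt{\left(-208 - 157\right) + 39012} = \sqrt{-365 + 39012} = \sqrt{38647}$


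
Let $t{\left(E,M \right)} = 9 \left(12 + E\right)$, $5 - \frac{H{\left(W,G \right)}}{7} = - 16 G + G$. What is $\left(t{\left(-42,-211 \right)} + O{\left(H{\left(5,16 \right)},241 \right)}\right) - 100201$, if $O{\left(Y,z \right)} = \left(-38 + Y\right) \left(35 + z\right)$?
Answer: $362381$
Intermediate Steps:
$H{\left(W,G \right)} = 35 + 105 G$ ($H{\left(W,G \right)} = 35 - 7 \left(- 16 G + G\right) = 35 - 7 \left(- 15 G\right) = 35 + 105 G$)
$t{\left(E,M \right)} = 108 + 9 E$
$\left(t{\left(-42,-211 \right)} + O{\left(H{\left(5,16 \right)},241 \right)}\right) - 100201 = \left(\left(108 + 9 \left(-42\right)\right) + \left(-1330 - 9158 + 35 \left(35 + 105 \cdot 16\right) + \left(35 + 105 \cdot 16\right) 241\right)\right) - 100201 = \left(\left(108 - 378\right) + \left(-1330 - 9158 + 35 \left(35 + 1680\right) + \left(35 + 1680\right) 241\right)\right) - 100201 = \left(-270 + \left(-1330 - 9158 + 35 \cdot 1715 + 1715 \cdot 241\right)\right) - 100201 = \left(-270 + \left(-1330 - 9158 + 60025 + 413315\right)\right) - 100201 = \left(-270 + 462852\right) - 100201 = 462582 - 100201 = 362381$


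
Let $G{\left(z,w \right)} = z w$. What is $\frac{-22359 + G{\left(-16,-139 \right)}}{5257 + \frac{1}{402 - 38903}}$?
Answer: $- \frac{775217635}{202399756} \approx -3.8301$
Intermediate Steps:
$G{\left(z,w \right)} = w z$
$\frac{-22359 + G{\left(-16,-139 \right)}}{5257 + \frac{1}{402 - 38903}} = \frac{-22359 - -2224}{5257 + \frac{1}{402 - 38903}} = \frac{-22359 + 2224}{5257 + \frac{1}{-38501}} = - \frac{20135}{5257 - \frac{1}{38501}} = - \frac{20135}{\frac{202399756}{38501}} = \left(-20135\right) \frac{38501}{202399756} = - \frac{775217635}{202399756}$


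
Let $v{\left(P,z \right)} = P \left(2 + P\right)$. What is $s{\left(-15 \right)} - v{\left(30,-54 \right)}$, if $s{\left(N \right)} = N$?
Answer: $-975$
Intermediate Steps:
$s{\left(-15 \right)} - v{\left(30,-54 \right)} = -15 - 30 \left(2 + 30\right) = -15 - 30 \cdot 32 = -15 - 960 = -975$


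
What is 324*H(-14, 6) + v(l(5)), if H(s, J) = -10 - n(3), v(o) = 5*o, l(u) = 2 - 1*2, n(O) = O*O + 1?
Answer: -6480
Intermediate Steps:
n(O) = 1 + O² (n(O) = O² + 1 = 1 + O²)
l(u) = 0 (l(u) = 2 - 2 = 0)
H(s, J) = -20 (H(s, J) = -10 - (1 + 3²) = -10 - (1 + 9) = -10 - 1*10 = -10 - 10 = -20)
324*H(-14, 6) + v(l(5)) = 324*(-20) + 5*0 = -6480 + 0 = -6480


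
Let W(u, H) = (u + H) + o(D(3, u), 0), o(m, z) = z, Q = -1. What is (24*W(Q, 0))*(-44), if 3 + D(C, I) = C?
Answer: 1056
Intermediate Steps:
D(C, I) = -3 + C
W(u, H) = H + u (W(u, H) = (u + H) + 0 = (H + u) + 0 = H + u)
(24*W(Q, 0))*(-44) = (24*(0 - 1))*(-44) = (24*(-1))*(-44) = -24*(-44) = 1056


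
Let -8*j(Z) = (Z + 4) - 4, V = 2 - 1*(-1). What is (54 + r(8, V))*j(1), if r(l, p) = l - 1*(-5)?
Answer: -67/8 ≈ -8.3750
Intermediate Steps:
V = 3 (V = 2 + 1 = 3)
r(l, p) = 5 + l (r(l, p) = l + 5 = 5 + l)
j(Z) = -Z/8 (j(Z) = -((Z + 4) - 4)/8 = -((4 + Z) - 4)/8 = -Z/8)
(54 + r(8, V))*j(1) = (54 + (5 + 8))*(-1/8*1) = (54 + 13)*(-1/8) = 67*(-1/8) = -67/8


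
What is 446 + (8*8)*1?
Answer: 510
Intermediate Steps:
446 + (8*8)*1 = 446 + 64*1 = 446 + 64 = 510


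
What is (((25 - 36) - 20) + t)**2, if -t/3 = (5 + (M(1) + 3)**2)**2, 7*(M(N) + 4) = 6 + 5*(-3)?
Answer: 684647024356/5764801 ≈ 1.1876e+5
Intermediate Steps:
M(N) = -37/7 (M(N) = -4 + (6 + 5*(-3))/7 = -4 + (6 - 15)/7 = -4 + (1/7)*(-9) = -4 - 9/7 = -37/7)
t = -753003/2401 (t = -3*(5 + (-37/7 + 3)**2)**2 = -3*(5 + (-16/7)**2)**2 = -3*(5 + 256/49)**2 = -3*(501/49)**2 = -3*251001/2401 = -753003/2401 ≈ -313.62)
(((25 - 36) - 20) + t)**2 = (((25 - 36) - 20) - 753003/2401)**2 = ((-11 - 20) - 753003/2401)**2 = (-31 - 753003/2401)**2 = (-827434/2401)**2 = 684647024356/5764801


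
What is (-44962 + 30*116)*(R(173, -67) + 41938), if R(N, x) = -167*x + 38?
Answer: -2205390530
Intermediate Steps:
R(N, x) = 38 - 167*x
(-44962 + 30*116)*(R(173, -67) + 41938) = (-44962 + 30*116)*((38 - 167*(-67)) + 41938) = (-44962 + 3480)*((38 + 11189) + 41938) = -41482*(11227 + 41938) = -41482*53165 = -2205390530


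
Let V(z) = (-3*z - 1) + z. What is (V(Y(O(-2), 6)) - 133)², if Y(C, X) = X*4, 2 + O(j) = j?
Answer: 33124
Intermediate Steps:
O(j) = -2 + j
Y(C, X) = 4*X
V(z) = -1 - 2*z (V(z) = (-1 - 3*z) + z = -1 - 2*z)
(V(Y(O(-2), 6)) - 133)² = ((-1 - 8*6) - 133)² = ((-1 - 2*24) - 133)² = ((-1 - 48) - 133)² = (-49 - 133)² = (-182)² = 33124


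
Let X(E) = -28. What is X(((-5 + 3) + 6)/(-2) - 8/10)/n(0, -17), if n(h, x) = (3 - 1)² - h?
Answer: -7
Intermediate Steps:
n(h, x) = 4 - h (n(h, x) = 2² - h = 4 - h)
X(((-5 + 3) + 6)/(-2) - 8/10)/n(0, -17) = -28/(4 - 1*0) = -28/(4 + 0) = -28/4 = -28*¼ = -7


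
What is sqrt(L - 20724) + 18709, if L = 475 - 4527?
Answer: 18709 + 2*I*sqrt(6194) ≈ 18709.0 + 157.4*I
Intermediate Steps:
L = -4052
sqrt(L - 20724) + 18709 = sqrt(-4052 - 20724) + 18709 = sqrt(-24776) + 18709 = 2*I*sqrt(6194) + 18709 = 18709 + 2*I*sqrt(6194)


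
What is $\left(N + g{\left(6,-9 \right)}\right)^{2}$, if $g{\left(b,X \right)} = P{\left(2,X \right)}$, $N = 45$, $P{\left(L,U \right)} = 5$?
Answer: $2500$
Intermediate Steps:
$g{\left(b,X \right)} = 5$
$\left(N + g{\left(6,-9 \right)}\right)^{2} = \left(45 + 5\right)^{2} = 50^{2} = 2500$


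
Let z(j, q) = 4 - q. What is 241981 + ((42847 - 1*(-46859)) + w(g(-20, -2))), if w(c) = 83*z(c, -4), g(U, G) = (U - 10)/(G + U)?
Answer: 332351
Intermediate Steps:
g(U, G) = (-10 + U)/(G + U)
w(c) = 664 (w(c) = 83*(4 - 1*(-4)) = 83*(4 + 4) = 83*8 = 664)
241981 + ((42847 - 1*(-46859)) + w(g(-20, -2))) = 241981 + ((42847 - 1*(-46859)) + 664) = 241981 + ((42847 + 46859) + 664) = 241981 + (89706 + 664) = 241981 + 90370 = 332351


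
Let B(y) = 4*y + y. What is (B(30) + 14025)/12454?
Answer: 14175/12454 ≈ 1.1382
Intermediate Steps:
B(y) = 5*y
(B(30) + 14025)/12454 = (5*30 + 14025)/12454 = (150 + 14025)*(1/12454) = 14175*(1/12454) = 14175/12454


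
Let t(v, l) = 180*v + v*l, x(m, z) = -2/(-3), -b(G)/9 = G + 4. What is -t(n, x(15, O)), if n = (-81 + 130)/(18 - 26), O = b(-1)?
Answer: 13279/12 ≈ 1106.6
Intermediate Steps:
b(G) = -36 - 9*G (b(G) = -9*(G + 4) = -9*(4 + G) = -36 - 9*G)
O = -27 (O = -36 - 9*(-1) = -36 + 9 = -27)
x(m, z) = ⅔ (x(m, z) = -2*(-⅓) = ⅔)
n = -49/8 (n = 49/(-8) = 49*(-⅛) = -49/8 ≈ -6.1250)
t(v, l) = 180*v + l*v
-t(n, x(15, O)) = -(-49)*(180 + ⅔)/8 = -(-49)*542/(8*3) = -1*(-13279/12) = 13279/12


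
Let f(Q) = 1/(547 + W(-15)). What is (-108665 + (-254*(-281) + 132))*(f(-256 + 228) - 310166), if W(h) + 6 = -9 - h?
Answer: 6304425704359/547 ≈ 1.1525e+10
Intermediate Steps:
W(h) = -15 - h (W(h) = -6 + (-9 - h) = -15 - h)
f(Q) = 1/547 (f(Q) = 1/(547 + (-15 - 1*(-15))) = 1/(547 + (-15 + 15)) = 1/(547 + 0) = 1/547)
(-108665 + (-254*(-281) + 132))*(f(-256 + 228) - 310166) = (-108665 + (-254*(-281) + 132))*(1/547 - 310166) = (-108665 + (71374 + 132))*(-169660801/547) = (-108665 + 71506)*(-169660801/547) = -37159*(-169660801/547) = 6304425704359/547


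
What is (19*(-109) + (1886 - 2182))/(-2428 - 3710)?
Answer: 263/682 ≈ 0.38563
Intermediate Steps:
(19*(-109) + (1886 - 2182))/(-2428 - 3710) = (-2071 - 296)/(-6138) = -2367*(-1/6138) = 263/682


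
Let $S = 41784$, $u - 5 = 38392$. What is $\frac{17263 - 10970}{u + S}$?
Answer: $\frac{6293}{80181} \approx 0.078485$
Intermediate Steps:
$u = 38397$ ($u = 5 + 38392 = 38397$)
$\frac{17263 - 10970}{u + S} = \frac{17263 - 10970}{38397 + 41784} = \frac{6293}{80181}$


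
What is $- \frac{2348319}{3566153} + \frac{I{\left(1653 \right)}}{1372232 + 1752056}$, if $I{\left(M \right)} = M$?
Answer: $- \frac{7330930020963}{11141689024064} \approx -0.65797$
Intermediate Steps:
$- \frac{2348319}{3566153} + \frac{I{\left(1653 \right)}}{1372232 + 1752056} = - \frac{2348319}{3566153} + \frac{1653}{1372232 + 1752056} = \left(-2348319\right) \frac{1}{3566153} + \frac{1653}{3124288} = - \frac{2348319}{3566153} + 1653 \cdot \frac{1}{3124288} = - \frac{2348319}{3566153} + \frac{1653}{3124288} = - \frac{7330930020963}{11141689024064}$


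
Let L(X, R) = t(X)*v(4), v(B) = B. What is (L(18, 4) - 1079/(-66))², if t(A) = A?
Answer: 34000561/4356 ≈ 7805.5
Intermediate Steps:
L(X, R) = 4*X (L(X, R) = X*4 = 4*X)
(L(18, 4) - 1079/(-66))² = (4*18 - 1079/(-66))² = (72 - 1079*(-1/66))² = (72 + 1079/66)² = (5831/66)² = 34000561/4356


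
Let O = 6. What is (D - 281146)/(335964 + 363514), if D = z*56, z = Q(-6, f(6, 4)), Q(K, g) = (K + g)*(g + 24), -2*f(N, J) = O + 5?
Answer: -146530/349739 ≈ -0.41897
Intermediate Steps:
f(N, J) = -11/2 (f(N, J) = -(6 + 5)/2 = -½*11 = -11/2)
Q(K, g) = (24 + g)*(K + g) (Q(K, g) = (K + g)*(24 + g) = (24 + g)*(K + g))
z = -851/4 (z = (-11/2)² + 24*(-6) + 24*(-11/2) - 6*(-11/2) = 121/4 - 144 - 132 + 33 = -851/4 ≈ -212.75)
D = -11914 (D = -851/4*56 = -11914)
(D - 281146)/(335964 + 363514) = (-11914 - 281146)/(335964 + 363514) = -293060/699478 = -293060*1/699478 = -146530/349739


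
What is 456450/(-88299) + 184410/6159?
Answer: 1496882560/60425949 ≈ 24.772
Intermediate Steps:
456450/(-88299) + 184410/6159 = 456450*(-1/88299) + 184410*(1/6159) = -152150/29433 + 61470/2053 = 1496882560/60425949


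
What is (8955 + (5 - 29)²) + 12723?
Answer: 22254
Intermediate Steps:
(8955 + (5 - 29)²) + 12723 = (8955 + (-24)²) + 12723 = (8955 + 576) + 12723 = 9531 + 12723 = 22254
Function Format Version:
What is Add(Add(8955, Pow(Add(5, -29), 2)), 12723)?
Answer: 22254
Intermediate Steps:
Add(Add(8955, Pow(Add(5, -29), 2)), 12723) = Add(Add(8955, Pow(-24, 2)), 12723) = Add(Add(8955, 576), 12723) = Add(9531, 12723) = 22254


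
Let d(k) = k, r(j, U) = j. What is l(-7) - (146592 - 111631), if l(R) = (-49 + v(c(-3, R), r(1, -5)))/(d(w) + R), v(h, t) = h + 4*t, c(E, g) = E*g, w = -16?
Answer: -804079/23 ≈ -34960.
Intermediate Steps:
l(R) = (-45 - 3*R)/(-16 + R) (l(R) = (-49 + (-3*R + 4*1))/(-16 + R) = (-49 + (-3*R + 4))/(-16 + R) = (-49 + (4 - 3*R))/(-16 + R) = (-45 - 3*R)/(-16 + R))
l(-7) - (146592 - 111631) = 3*(-15 - 1*(-7))/(-16 - 7) - (146592 - 111631) = 3*(-15 + 7)/(-23) - 1*34961 = 3*(-1/23)*(-8) - 34961 = 24/23 - 34961 = -804079/23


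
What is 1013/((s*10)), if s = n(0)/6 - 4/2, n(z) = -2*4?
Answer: -3039/100 ≈ -30.390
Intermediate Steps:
n(z) = -8
s = -10/3 (s = -8/6 - 4/2 = -8*1/6 - 4*1/2 = -4/3 - 2 = -10/3 ≈ -3.3333)
1013/((s*10)) = 1013/((-10/3*10)) = 1013/(-100/3) = 1013*(-3/100) = -3039/100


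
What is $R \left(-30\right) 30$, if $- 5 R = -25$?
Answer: $-4500$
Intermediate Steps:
$R = 5$ ($R = \left(- \frac{1}{5}\right) \left(-25\right) = 5$)
$R \left(-30\right) 30 = 5 \left(-30\right) 30 = \left(-150\right) 30 = -4500$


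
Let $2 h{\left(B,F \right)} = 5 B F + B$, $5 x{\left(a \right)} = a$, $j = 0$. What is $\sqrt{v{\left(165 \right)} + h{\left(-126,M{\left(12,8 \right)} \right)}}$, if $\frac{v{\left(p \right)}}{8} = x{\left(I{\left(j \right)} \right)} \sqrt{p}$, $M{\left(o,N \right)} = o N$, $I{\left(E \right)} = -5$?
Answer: $\sqrt{-30303 - 8 \sqrt{165}} \approx 174.37 i$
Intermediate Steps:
$x{\left(a \right)} = \frac{a}{5}$
$M{\left(o,N \right)} = N o$
$h{\left(B,F \right)} = \frac{B}{2} + \frac{5 B F}{2}$ ($h{\left(B,F \right)} = \frac{5 B F + B}{2} = \frac{B + 5 B F}{2} = \frac{B}{2} + \frac{5 B F}{2}$)
$v{\left(p \right)} = - 8 \sqrt{p}$ ($v{\left(p \right)} = 8 \cdot \frac{1}{5} \left(-5\right) \sqrt{p} = 8 \left(- \sqrt{p}\right) = - 8 \sqrt{p}$)
$\sqrt{v{\left(165 \right)} + h{\left(-126,M{\left(12,8 \right)} \right)}} = \sqrt{- 8 \sqrt{165} + \frac{1}{2} \left(-126\right) \left(1 + 5 \cdot 8 \cdot 12\right)} = \sqrt{- 8 \sqrt{165} + \frac{1}{2} \left(-126\right) \left(1 + 5 \cdot 96\right)} = \sqrt{- 8 \sqrt{165} + \frac{1}{2} \left(-126\right) \left(1 + 480\right)} = \sqrt{- 8 \sqrt{165} + \frac{1}{2} \left(-126\right) 481} = \sqrt{- 8 \sqrt{165} - 30303} = \sqrt{-30303 - 8 \sqrt{165}}$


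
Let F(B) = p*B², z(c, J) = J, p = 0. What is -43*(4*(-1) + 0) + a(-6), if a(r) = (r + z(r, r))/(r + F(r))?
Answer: 174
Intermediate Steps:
F(B) = 0 (F(B) = 0*B² = 0)
a(r) = 2 (a(r) = (r + r)/(r + 0) = (2*r)/r = 2)
-43*(4*(-1) + 0) + a(-6) = -43*(4*(-1) + 0) + 2 = -43*(-4 + 0) + 2 = -43*(-4) + 2 = 172 + 2 = 174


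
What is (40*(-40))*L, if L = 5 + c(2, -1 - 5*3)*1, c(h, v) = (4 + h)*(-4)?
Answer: 30400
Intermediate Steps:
c(h, v) = -16 - 4*h
L = -19 (L = 5 + (-16 - 4*2)*1 = 5 + (-16 - 8)*1 = 5 - 24*1 = 5 - 24 = -19)
(40*(-40))*L = (40*(-40))*(-19) = -1600*(-19) = 30400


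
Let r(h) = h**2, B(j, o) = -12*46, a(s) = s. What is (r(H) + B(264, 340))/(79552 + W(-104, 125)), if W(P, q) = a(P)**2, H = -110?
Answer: 2887/22592 ≈ 0.12779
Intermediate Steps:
B(j, o) = -552
W(P, q) = P**2
(r(H) + B(264, 340))/(79552 + W(-104, 125)) = ((-110)**2 - 552)/(79552 + (-104)**2) = (12100 - 552)/(79552 + 10816) = 11548/90368 = 11548*(1/90368) = 2887/22592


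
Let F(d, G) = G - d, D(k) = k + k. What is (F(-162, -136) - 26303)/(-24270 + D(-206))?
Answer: 26277/24682 ≈ 1.0646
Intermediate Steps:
D(k) = 2*k
(F(-162, -136) - 26303)/(-24270 + D(-206)) = ((-136 - 1*(-162)) - 26303)/(-24270 + 2*(-206)) = ((-136 + 162) - 26303)/(-24270 - 412) = (26 - 26303)/(-24682) = -26277*(-1/24682) = 26277/24682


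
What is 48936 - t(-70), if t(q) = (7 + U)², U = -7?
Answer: 48936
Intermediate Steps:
t(q) = 0 (t(q) = (7 - 7)² = 0² = 0)
48936 - t(-70) = 48936 - 1*0 = 48936 + 0 = 48936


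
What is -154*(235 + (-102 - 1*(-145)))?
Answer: -42812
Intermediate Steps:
-154*(235 + (-102 - 1*(-145))) = -154*(235 + (-102 + 145)) = -154*(235 + 43) = -154*278 = -42812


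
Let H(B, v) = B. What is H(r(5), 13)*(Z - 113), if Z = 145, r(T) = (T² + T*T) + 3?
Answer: 1696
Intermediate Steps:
r(T) = 3 + 2*T² (r(T) = (T² + T²) + 3 = 2*T² + 3 = 3 + 2*T²)
H(r(5), 13)*(Z - 113) = (3 + 2*5²)*(145 - 113) = (3 + 2*25)*32 = (3 + 50)*32 = 53*32 = 1696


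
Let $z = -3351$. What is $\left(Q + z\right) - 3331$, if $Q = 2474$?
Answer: $-4208$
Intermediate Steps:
$\left(Q + z\right) - 3331 = \left(2474 - 3351\right) - 3331 = -877 - 3331 = -4208$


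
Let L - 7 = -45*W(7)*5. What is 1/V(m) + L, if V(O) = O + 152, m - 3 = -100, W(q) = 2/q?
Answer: -22048/385 ≈ -57.268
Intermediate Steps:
m = -97 (m = 3 - 100 = -97)
V(O) = 152 + O
L = -401/7 (L = 7 - 90/7*5 = 7 - 450/7 = -401/7 ≈ -57.286)
1/V(m) + L = 1/(152 - 97) - 401/7 = 1/55 - 401/7 = -22048/385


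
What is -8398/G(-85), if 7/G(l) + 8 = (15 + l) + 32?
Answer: 386308/7 ≈ 55187.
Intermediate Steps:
G(l) = 7/(39 + l) (G(l) = 7/(-8 + ((15 + l) + 32)) = 7/(-8 + (47 + l)) = 7/(39 + l))
-8398/G(-85) = -8398/(7/(39 - 85)) = -8398/(7/(-46)) = -8398/(7*(-1/46)) = -8398/(-7/46) = -8398*(-46/7) = 386308/7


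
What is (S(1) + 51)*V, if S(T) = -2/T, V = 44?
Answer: 2156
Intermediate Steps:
(S(1) + 51)*V = (-2/1 + 51)*44 = (-2*1 + 51)*44 = (-2 + 51)*44 = 49*44 = 2156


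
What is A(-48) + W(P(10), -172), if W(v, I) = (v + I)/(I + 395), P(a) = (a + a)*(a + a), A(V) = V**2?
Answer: 514020/223 ≈ 2305.0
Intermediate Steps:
P(a) = 4*a**2 (P(a) = (2*a)*(2*a) = 4*a**2)
W(v, I) = (I + v)/(395 + I)
A(-48) + W(P(10), -172) = (-48)**2 + (-172 + 4*10**2)/(395 - 172) = 2304 + (-172 + 4*100)/223 = 2304 + (-172 + 400)/223 = 2304 + (1/223)*228 = 2304 + 228/223 = 514020/223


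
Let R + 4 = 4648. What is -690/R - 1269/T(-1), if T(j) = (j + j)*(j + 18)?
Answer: 244574/6579 ≈ 37.175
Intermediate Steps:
R = 4644 (R = -4 + 4648 = 4644)
T(j) = 2*j*(18 + j) (T(j) = (2*j)*(18 + j) = 2*j*(18 + j))
-690/R - 1269/T(-1) = -690/4644 - 1269*(-1/(2*(18 - 1))) = -690*1/4644 - 1269/(2*(-1)*17) = -115/774 - 1269/(-34) = -115/774 - 1269*(-1/34) = -115/774 + 1269/34 = 244574/6579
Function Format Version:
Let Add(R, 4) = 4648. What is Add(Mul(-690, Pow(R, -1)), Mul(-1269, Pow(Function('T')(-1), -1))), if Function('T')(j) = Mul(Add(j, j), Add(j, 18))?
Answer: Rational(244574, 6579) ≈ 37.175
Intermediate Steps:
R = 4644 (R = Add(-4, 4648) = 4644)
Function('T')(j) = Mul(2, j, Add(18, j)) (Function('T')(j) = Mul(Mul(2, j), Add(18, j)) = Mul(2, j, Add(18, j)))
Add(Mul(-690, Pow(R, -1)), Mul(-1269, Pow(Function('T')(-1), -1))) = Add(Mul(-690, Pow(4644, -1)), Mul(-1269, Pow(Mul(2, -1, Add(18, -1)), -1))) = Add(Mul(-690, Rational(1, 4644)), Mul(-1269, Pow(Mul(2, -1, 17), -1))) = Add(Rational(-115, 774), Mul(-1269, Pow(-34, -1))) = Add(Rational(-115, 774), Mul(-1269, Rational(-1, 34))) = Add(Rational(-115, 774), Rational(1269, 34)) = Rational(244574, 6579)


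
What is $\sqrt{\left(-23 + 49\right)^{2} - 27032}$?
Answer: $2 i \sqrt{6589} \approx 162.35 i$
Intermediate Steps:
$\sqrt{\left(-23 + 49\right)^{2} - 27032} = \sqrt{26^{2} - 27032} = \sqrt{676 - 27032} = \sqrt{-26356} = 2 i \sqrt{6589}$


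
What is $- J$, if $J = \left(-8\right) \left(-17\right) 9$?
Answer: $-1224$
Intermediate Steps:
$J = 1224$ ($J = 136 \cdot 9 = 1224$)
$- J = \left(-1\right) 1224 = -1224$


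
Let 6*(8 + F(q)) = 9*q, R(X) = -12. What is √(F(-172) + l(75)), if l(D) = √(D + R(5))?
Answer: √(-266 + 3*√7) ≈ 16.064*I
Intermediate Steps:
F(q) = -8 + 3*q/2 (F(q) = -8 + (9*q)/6 = -8 + 3*q/2)
l(D) = √(-12 + D) (l(D) = √(D - 12) = √(-12 + D))
√(F(-172) + l(75)) = √((-8 + (3/2)*(-172)) + √(-12 + 75)) = √((-8 - 258) + √63) = √(-266 + 3*√7)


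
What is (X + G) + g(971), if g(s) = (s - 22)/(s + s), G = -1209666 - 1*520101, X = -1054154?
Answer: -5406373633/1942 ≈ -2.7839e+6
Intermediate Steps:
G = -1729767 (G = -1209666 - 520101 = -1729767)
g(s) = (-22 + s)/(2*s) (g(s) = (-22 + s)/((2*s)) = (-22 + s)*(1/(2*s)) = (-22 + s)/(2*s))
(X + G) + g(971) = (-1054154 - 1729767) + (½)*(-22 + 971)/971 = -2783921 + (½)*(1/971)*949 = -2783921 + 949/1942 = -5406373633/1942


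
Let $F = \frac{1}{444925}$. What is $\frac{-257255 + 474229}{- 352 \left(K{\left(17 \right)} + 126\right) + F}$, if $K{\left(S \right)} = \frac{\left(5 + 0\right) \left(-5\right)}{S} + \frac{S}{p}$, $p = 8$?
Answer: $- \frac{1641131668150}{337208657483} \approx -4.8668$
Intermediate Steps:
$K{\left(S \right)} = - \frac{25}{S} + \frac{S}{8}$ ($K{\left(S \right)} = \frac{\left(5 + 0\right) \left(-5\right)}{S} + \frac{S}{8} = \frac{5 \left(-5\right)}{S} + S \frac{1}{8} = - \frac{25}{S} + \frac{S}{8}$)
$F = \frac{1}{444925} \approx 2.2476 \cdot 10^{-6}$
$\frac{-257255 + 474229}{- 352 \left(K{\left(17 \right)} + 126\right) + F} = \frac{-257255 + 474229}{- 352 \left(\left(- \frac{25}{17} + \frac{1}{8} \cdot 17\right) + 126\right) + \frac{1}{444925}} = \frac{216974}{- 352 \left(\left(\left(-25\right) \frac{1}{17} + \frac{17}{8}\right) + 126\right) + \frac{1}{444925}} = \frac{216974}{- 352 \left(\left(- \frac{25}{17} + \frac{17}{8}\right) + 126\right) + \frac{1}{444925}} = \frac{216974}{- 352 \left(\frac{89}{136} + 126\right) + \frac{1}{444925}} = \frac{216974}{\left(-352\right) \frac{17225}{136} + \frac{1}{444925}} = \frac{216974}{- \frac{757900}{17} + \frac{1}{444925}} = \frac{216974}{- \frac{337208657483}{7563725}} = 216974 \left(- \frac{7563725}{337208657483}\right) = - \frac{1641131668150}{337208657483}$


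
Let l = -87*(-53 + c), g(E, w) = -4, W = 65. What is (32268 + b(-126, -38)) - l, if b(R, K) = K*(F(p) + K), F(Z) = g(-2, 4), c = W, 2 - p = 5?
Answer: 34908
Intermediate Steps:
p = -3 (p = 2 - 1*5 = 2 - 5 = -3)
c = 65
F(Z) = -4
b(R, K) = K*(-4 + K)
l = -1044 (l = -87*(-53 + 65) = -87*12 = -1044)
(32268 + b(-126, -38)) - l = (32268 - 38*(-4 - 38)) - 1*(-1044) = (32268 - 38*(-42)) + 1044 = (32268 + 1596) + 1044 = 33864 + 1044 = 34908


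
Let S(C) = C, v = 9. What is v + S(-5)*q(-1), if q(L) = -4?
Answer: 29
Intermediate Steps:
v + S(-5)*q(-1) = 9 - 5*(-4) = 9 + 20 = 29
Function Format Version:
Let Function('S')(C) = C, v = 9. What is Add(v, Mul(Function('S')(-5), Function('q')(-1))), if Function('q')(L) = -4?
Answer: 29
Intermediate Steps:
Add(v, Mul(Function('S')(-5), Function('q')(-1))) = Add(9, Mul(-5, -4)) = Add(9, 20) = 29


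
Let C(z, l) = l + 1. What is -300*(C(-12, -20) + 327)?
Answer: -92400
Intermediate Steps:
C(z, l) = 1 + l
-300*(C(-12, -20) + 327) = -300*((1 - 20) + 327) = -300*(-19 + 327) = -300*308 = -92400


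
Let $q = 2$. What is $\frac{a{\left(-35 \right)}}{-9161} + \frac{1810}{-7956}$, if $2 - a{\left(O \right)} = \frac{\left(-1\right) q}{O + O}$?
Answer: $- \frac{290449157}{1275486030} \approx -0.22772$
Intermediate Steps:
$a{\left(O \right)} = 2 + \frac{1}{O}$ ($a{\left(O \right)} = 2 - \frac{\left(-1\right) 2}{O + O} = 2 - - \frac{2}{2 O} = 2 - - 2 \frac{1}{2 O} = 2 - - \frac{1}{O} = 2 + \frac{1}{O}$)
$\frac{a{\left(-35 \right)}}{-9161} + \frac{1810}{-7956} = \frac{2 + \frac{1}{-35}}{-9161} + \frac{1810}{-7956} = \left(2 - \frac{1}{35}\right) \left(- \frac{1}{9161}\right) + 1810 \left(- \frac{1}{7956}\right) = \frac{69}{35} \left(- \frac{1}{9161}\right) - \frac{905}{3978} = - \frac{69}{320635} - \frac{905}{3978} = - \frac{290449157}{1275486030}$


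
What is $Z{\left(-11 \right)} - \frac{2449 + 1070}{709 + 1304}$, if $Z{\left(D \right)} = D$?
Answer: $- \frac{8554}{671} \approx -12.748$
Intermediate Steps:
$Z{\left(-11 \right)} - \frac{2449 + 1070}{709 + 1304} = -11 - \frac{2449 + 1070}{709 + 1304} = -11 - \frac{3519}{2013} = -11 - 3519 \cdot \frac{1}{2013} = -11 - \frac{1173}{671} = - \frac{8554}{671}$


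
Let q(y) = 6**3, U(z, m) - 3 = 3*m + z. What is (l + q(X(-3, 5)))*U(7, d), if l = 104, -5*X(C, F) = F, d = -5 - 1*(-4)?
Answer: 2240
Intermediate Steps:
d = -1 (d = -5 + 4 = -1)
X(C, F) = -F/5
U(z, m) = 3 + z + 3*m (U(z, m) = 3 + (3*m + z) = 3 + (z + 3*m) = 3 + z + 3*m)
q(y) = 216
(l + q(X(-3, 5)))*U(7, d) = (104 + 216)*(3 + 7 + 3*(-1)) = 320*(3 + 7 - 3) = 320*7 = 2240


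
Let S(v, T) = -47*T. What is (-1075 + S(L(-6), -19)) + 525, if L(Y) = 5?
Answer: 343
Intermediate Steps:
(-1075 + S(L(-6), -19)) + 525 = (-1075 - 47*(-19)) + 525 = (-1075 + 893) + 525 = -182 + 525 = 343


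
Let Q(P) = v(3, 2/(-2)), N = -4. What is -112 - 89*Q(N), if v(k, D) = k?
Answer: -379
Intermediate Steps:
Q(P) = 3
-112 - 89*Q(N) = -112 - 89*3 = -112 - 267 = -379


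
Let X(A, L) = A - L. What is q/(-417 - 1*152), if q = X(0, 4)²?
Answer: -16/569 ≈ -0.028120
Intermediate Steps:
q = 16 (q = (0 - 1*4)² = (0 - 4)² = (-4)² = 16)
q/(-417 - 1*152) = 16/(-417 - 1*152) = 16/(-417 - 152) = 16/(-569) = 16*(-1/569) = -16/569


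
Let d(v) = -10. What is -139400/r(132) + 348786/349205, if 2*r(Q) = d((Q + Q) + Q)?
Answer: 9736184186/349205 ≈ 27881.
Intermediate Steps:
r(Q) = -5 (r(Q) = (½)*(-10) = -5)
-139400/r(132) + 348786/349205 = -139400/(-5) + 348786/349205 = -139400*(-⅕) + 348786*(1/349205) = 27880 + 348786/349205 = 9736184186/349205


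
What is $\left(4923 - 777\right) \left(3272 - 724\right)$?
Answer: $10564008$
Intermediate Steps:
$\left(4923 - 777\right) \left(3272 - 724\right) = 4146 \cdot 2548 = 10564008$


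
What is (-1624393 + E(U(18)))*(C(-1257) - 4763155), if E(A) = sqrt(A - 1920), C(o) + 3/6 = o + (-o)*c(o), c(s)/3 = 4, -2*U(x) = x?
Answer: 15429551940201/2 - 9498657*I*sqrt(1929)/2 ≈ 7.7148e+12 - 2.0859e+8*I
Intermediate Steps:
U(x) = -x/2
c(s) = 12 (c(s) = 3*4 = 12)
C(o) = -1/2 - 11*o (C(o) = -1/2 + (o - o*12) = -1/2 + (o - 12*o) = -1/2 - 11*o)
E(A) = sqrt(-1920 + A)
(-1624393 + E(U(18)))*(C(-1257) - 4763155) = (-1624393 + sqrt(-1920 - 1/2*18))*((-1/2 - 11*(-1257)) - 4763155) = (-1624393 + sqrt(-1920 - 9))*((-1/2 + 13827) - 4763155) = (-1624393 + sqrt(-1929))*(27653/2 - 4763155) = (-1624393 + I*sqrt(1929))*(-9498657/2) = 15429551940201/2 - 9498657*I*sqrt(1929)/2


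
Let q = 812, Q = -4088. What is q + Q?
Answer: -3276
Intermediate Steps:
q + Q = 812 - 4088 = -3276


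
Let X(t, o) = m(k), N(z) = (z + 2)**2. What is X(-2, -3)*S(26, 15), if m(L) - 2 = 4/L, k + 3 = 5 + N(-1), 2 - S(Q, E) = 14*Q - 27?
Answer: -3350/3 ≈ -1116.7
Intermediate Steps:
N(z) = (2 + z)**2
S(Q, E) = 29 - 14*Q (S(Q, E) = 2 - (14*Q - 27) = 2 - (-27 + 14*Q) = 2 + (27 - 14*Q) = 29 - 14*Q)
k = 3 (k = -3 + (5 + (2 - 1)**2) = -3 + (5 + 1**2) = -3 + (5 + 1) = -3 + 6 = 3)
m(L) = 2 + 4/L
X(t, o) = 10/3 (X(t, o) = 2 + 4/3 = 10/3)
X(-2, -3)*S(26, 15) = 10*(29 - 14*26)/3 = 10*(29 - 364)/3 = (10/3)*(-335) = -3350/3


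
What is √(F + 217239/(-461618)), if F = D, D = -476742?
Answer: I*√101589614627276310/461618 ≈ 690.47*I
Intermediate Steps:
F = -476742
√(F + 217239/(-461618)) = √(-476742 + 217239/(-461618)) = √(-476742 + 217239*(-1/461618)) = √(-476742 - 217239/461618) = √(-220072905795/461618) = I*√101589614627276310/461618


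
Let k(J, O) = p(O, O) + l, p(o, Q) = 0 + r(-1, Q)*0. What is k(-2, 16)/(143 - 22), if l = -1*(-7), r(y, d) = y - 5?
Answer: 7/121 ≈ 0.057851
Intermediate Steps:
r(y, d) = -5 + y
p(o, Q) = 0 (p(o, Q) = 0 + (-5 - 1)*0 = 0 - 6*0 = 0 + 0 = 0)
l = 7
k(J, O) = 7 (k(J, O) = 0 + 7 = 7)
k(-2, 16)/(143 - 22) = 7/(143 - 22) = 7/121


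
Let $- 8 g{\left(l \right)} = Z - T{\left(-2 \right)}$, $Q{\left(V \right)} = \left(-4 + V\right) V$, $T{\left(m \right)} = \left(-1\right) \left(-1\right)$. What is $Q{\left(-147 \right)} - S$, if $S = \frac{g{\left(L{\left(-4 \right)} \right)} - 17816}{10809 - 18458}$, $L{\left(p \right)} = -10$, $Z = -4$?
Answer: $\frac{1358136301}{61192} \approx 22195.0$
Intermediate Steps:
$T{\left(m \right)} = 1$
$Q{\left(V \right)} = V \left(-4 + V\right)$
$g{\left(l \right)} = \frac{5}{8}$ ($g{\left(l \right)} = - \frac{-4 - 1}{8} = \left(- \frac{1}{8}\right) \left(-5\right) = \frac{5}{8}$)
$S = \frac{142523}{61192}$ ($S = \frac{\frac{5}{8} - 17816}{10809 - 18458} = - \frac{142523}{8 \left(-7649\right)} = \left(- \frac{142523}{8}\right) \left(- \frac{1}{7649}\right) = \frac{142523}{61192} \approx 2.3291$)
$Q{\left(-147 \right)} - S = - 147 \left(-4 - 147\right) - \frac{142523}{61192} = \left(-147\right) \left(-151\right) - \frac{142523}{61192} = 22197 - \frac{142523}{61192} = \frac{1358136301}{61192}$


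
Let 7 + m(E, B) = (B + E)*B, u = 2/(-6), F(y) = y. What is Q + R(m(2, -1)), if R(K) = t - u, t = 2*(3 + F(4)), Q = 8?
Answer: 67/3 ≈ 22.333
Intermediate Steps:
u = -⅓ (u = 2*(-⅙) = -⅓ ≈ -0.33333)
t = 14 (t = 2*(3 + 4) = 2*7 = 14)
m(E, B) = -7 + B*(B + E) (m(E, B) = -7 + (B + E)*B = -7 + B*(B + E))
R(K) = 43/3 (R(K) = 14 - 1*(-⅓) = 14 + ⅓ = 43/3)
Q + R(m(2, -1)) = 8 + 43/3 = 67/3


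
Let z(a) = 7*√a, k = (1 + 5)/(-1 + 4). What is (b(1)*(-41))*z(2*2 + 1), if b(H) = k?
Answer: -574*√5 ≈ -1283.5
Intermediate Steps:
k = 2 (k = 6/3 = 6*(⅓) = 2)
b(H) = 2
(b(1)*(-41))*z(2*2 + 1) = (2*(-41))*(7*√(2*2 + 1)) = -574*√(4 + 1) = -574*√5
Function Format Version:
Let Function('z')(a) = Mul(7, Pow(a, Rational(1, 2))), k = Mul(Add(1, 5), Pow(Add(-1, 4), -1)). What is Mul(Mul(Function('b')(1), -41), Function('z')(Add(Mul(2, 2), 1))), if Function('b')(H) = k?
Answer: Mul(-574, Pow(5, Rational(1, 2))) ≈ -1283.5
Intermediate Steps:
k = 2 (k = Mul(6, Pow(3, -1)) = Mul(6, Rational(1, 3)) = 2)
Function('b')(H) = 2
Mul(Mul(Function('b')(1), -41), Function('z')(Add(Mul(2, 2), 1))) = Mul(Mul(2, -41), Mul(7, Pow(Add(Mul(2, 2), 1), Rational(1, 2)))) = Mul(-82, Mul(7, Pow(Add(4, 1), Rational(1, 2)))) = Mul(-82, Mul(7, Pow(5, Rational(1, 2)))) = Mul(-574, Pow(5, Rational(1, 2)))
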